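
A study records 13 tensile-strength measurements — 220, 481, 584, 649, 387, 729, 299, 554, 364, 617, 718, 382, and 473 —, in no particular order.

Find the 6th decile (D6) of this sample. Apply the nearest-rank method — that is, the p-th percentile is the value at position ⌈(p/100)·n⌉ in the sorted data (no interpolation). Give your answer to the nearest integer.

554

Sorted: 220, 299, 364, 382, 387, 473, 481, 554, 584, 617, 649, 718, 729.
n = 13.
Position = ⌈60/100 · 13⌉ = ⌈7.8⌉ = 8.
The value at rank 8 is 554.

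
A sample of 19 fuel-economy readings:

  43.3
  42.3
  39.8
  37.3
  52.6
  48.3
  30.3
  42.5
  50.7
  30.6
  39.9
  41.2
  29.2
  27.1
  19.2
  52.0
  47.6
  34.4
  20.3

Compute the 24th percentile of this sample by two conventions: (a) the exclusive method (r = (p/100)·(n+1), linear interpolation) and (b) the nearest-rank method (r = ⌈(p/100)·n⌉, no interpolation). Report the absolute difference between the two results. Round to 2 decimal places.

Sorted: 19.2, 20.3, 27.1, 29.2, 30.3, 30.6, 34.4, 37.3, 39.8, 39.9, 41.2, 42.3, 42.5, 43.3, 47.6, 48.3, 50.7, 52.0, 52.6.
n = 19.
(a) r = 4.8; between ranks 4 (29.2) and 5 (30.3): 30.08.
(b) the nearest-rank method: rank 5 → 30.3.
|30.08 − 30.3| = 0.22.

0.22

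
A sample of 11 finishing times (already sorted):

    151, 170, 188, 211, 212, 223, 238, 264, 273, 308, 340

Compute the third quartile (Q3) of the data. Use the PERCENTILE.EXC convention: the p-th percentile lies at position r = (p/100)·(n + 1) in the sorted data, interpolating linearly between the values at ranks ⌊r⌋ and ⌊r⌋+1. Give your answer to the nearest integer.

273

n = 11.
r = (75/100)·(11 + 1) = 9.
r is an integer, so P75 is the value at rank 9: 273.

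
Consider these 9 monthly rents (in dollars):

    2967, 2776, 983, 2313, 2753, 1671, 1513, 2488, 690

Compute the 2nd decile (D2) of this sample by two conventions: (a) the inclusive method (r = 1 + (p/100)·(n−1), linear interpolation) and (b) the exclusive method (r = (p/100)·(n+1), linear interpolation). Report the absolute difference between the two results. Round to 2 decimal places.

318.00

Sorted: 690, 983, 1513, 1671, 2313, 2488, 2753, 2776, 2967.
n = 9.
(a) r = 2.6; between ranks 2 (983) and 3 (1513): 1301.
(b) r = 2 → value at rank 2 = 983.
|1301 − 983| = 318.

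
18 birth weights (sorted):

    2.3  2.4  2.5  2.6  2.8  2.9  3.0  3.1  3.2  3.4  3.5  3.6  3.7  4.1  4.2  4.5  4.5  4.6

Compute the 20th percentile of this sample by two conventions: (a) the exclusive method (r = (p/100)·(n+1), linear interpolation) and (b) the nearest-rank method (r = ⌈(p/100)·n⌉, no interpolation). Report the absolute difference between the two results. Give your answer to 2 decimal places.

n = 18.
(a) r = 3.8; between ranks 3 (2.5) and 4 (2.6): 2.58.
(b) the nearest-rank method: rank 4 → 2.6.
|2.58 − 2.6| = 0.02.

0.02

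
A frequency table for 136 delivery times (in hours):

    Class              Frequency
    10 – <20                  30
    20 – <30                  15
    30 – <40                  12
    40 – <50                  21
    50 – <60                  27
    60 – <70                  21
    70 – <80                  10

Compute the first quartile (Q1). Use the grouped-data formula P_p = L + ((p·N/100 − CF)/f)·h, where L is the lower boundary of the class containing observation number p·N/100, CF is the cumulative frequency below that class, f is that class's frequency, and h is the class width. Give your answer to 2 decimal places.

N = 136; target position k = 25/100 · 136 = 34.
Cumulative frequencies: 30, 45, 57, 78, 105, 126, 136.
Observation 34 falls in the class 20 – <30.
L = 20, CF = 30, f = 15, h = 10.
P25 = 20 + ((34 − 30)/15)·10 = 20 + 2.66667 = 22.6667.

22.67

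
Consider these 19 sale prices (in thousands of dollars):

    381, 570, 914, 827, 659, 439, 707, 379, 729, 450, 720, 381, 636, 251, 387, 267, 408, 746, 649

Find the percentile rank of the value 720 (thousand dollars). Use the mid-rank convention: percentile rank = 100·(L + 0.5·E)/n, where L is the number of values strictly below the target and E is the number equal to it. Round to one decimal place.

76.3

Sorted: 251, 267, 379, 381, 381, 387, 408, 439, 450, 570, 636, 649, 659, 707, 720, 729, 746, 827, 914.
Count below 720: L = 14; count equal: E = 1; n = 19.
Percentile rank = 100·(14 + 0.5·1)/19 = 100·14.5/19 = 76.32.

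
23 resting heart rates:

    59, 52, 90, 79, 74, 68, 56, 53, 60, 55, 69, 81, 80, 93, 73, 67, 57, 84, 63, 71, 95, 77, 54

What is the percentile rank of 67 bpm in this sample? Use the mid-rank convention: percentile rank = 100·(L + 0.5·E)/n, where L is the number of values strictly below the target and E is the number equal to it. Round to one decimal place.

Sorted: 52, 53, 54, 55, 56, 57, 59, 60, 63, 67, 68, 69, 71, 73, 74, 77, 79, 80, 81, 84, 90, 93, 95.
Count below 67: L = 9; count equal: E = 1; n = 23.
Percentile rank = 100·(9 + 0.5·1)/23 = 100·9.5/23 = 41.3.

41.3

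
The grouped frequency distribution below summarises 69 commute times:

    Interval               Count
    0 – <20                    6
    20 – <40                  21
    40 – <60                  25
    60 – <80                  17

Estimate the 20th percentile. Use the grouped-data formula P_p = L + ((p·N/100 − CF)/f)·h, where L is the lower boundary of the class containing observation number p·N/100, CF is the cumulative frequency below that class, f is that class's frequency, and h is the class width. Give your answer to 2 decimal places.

27.43

N = 69; target position k = 20/100 · 69 = 13.8.
Cumulative frequencies: 6, 27, 52, 69.
Observation 13.8 falls in the class 20 – <40.
L = 20, CF = 6, f = 21, h = 20.
P20 = 20 + ((13.8 − 6)/21)·20 = 20 + 7.42857 = 27.4286.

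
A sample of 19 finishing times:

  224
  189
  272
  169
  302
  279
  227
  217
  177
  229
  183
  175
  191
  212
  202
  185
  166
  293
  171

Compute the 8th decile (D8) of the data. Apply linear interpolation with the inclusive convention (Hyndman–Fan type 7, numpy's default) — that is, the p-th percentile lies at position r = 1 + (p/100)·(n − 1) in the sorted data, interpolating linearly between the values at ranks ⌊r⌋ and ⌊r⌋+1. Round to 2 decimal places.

Sorted: 166, 169, 171, 175, 177, 183, 185, 189, 191, 202, 212, 217, 224, 227, 229, 272, 279, 293, 302.
n = 19.
r = 1 + (80/100)·(19 − 1) = 1 + 14.4 = 15.4.
Rank 15 is 229 and rank 16 is 272.
Interpolate: 229 + 0.4·(272 − 229) = 229 + 0.4·43 = 246.2.

246.20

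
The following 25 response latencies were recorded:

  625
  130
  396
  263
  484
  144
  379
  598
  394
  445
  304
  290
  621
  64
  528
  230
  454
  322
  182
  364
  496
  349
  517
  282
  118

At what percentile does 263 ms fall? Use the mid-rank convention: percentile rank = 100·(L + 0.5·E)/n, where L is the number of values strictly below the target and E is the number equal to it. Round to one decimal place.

26.0

Sorted: 64, 118, 130, 144, 182, 230, 263, 282, 290, 304, 322, 349, 364, 379, 394, 396, 445, 454, 484, 496, 517, 528, 598, 621, 625.
Count below 263: L = 6; count equal: E = 1; n = 25.
Percentile rank = 100·(6 + 0.5·1)/25 = 100·6.5/25 = 26.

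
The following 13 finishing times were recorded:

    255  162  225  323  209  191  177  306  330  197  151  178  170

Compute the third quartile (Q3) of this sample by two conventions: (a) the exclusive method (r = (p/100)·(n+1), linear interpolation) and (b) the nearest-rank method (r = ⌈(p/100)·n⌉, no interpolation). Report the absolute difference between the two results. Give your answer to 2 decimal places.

Sorted: 151, 162, 170, 177, 178, 191, 197, 209, 225, 255, 306, 323, 330.
n = 13.
(a) r = 10.5; between ranks 10 (255) and 11 (306): 280.5.
(b) the nearest-rank method: rank 10 → 255.
|280.5 − 255| = 25.5.

25.50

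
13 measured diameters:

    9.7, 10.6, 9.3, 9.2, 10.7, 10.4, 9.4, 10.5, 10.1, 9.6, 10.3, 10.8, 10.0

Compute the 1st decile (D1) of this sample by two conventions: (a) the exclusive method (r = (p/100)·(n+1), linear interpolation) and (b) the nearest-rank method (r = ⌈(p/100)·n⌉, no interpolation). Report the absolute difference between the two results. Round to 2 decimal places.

Sorted: 9.2, 9.3, 9.4, 9.6, 9.7, 10.0, 10.1, 10.3, 10.4, 10.5, 10.6, 10.7, 10.8.
n = 13.
(a) r = 1.4; between ranks 1 (9.2) and 2 (9.3): 9.24.
(b) the nearest-rank method: rank 2 → 9.3.
|9.24 − 9.3| = 0.06.

0.06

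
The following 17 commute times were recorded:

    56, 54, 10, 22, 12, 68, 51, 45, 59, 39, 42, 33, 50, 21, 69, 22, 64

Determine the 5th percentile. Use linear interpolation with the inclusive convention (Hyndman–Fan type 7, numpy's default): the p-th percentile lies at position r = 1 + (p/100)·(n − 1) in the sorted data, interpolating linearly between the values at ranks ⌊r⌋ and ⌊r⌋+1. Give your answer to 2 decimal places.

11.60

Sorted: 10, 12, 21, 22, 22, 33, 39, 42, 45, 50, 51, 54, 56, 59, 64, 68, 69.
n = 17.
r = 1 + (5/100)·(17 − 1) = 1 + 0.8 = 1.8.
Rank 1 is 10 and rank 2 is 12.
Interpolate: 10 + 0.8·(12 − 10) = 10 + 0.8·2 = 11.6.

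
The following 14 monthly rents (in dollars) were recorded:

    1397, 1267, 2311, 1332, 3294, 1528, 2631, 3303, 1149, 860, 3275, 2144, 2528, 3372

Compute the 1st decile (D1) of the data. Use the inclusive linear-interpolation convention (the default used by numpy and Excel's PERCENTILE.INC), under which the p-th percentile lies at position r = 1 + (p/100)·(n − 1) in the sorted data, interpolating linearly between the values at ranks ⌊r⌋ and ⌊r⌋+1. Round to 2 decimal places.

Sorted: 860, 1149, 1267, 1332, 1397, 1528, 2144, 2311, 2528, 2631, 3275, 3294, 3303, 3372.
n = 14.
r = 1 + (10/100)·(14 − 1) = 1 + 1.3 = 2.3.
Rank 2 is 1149 and rank 3 is 1267.
Interpolate: 1149 + 0.3·(1267 − 1149) = 1149 + 0.3·118 = 1184.4.

1184.40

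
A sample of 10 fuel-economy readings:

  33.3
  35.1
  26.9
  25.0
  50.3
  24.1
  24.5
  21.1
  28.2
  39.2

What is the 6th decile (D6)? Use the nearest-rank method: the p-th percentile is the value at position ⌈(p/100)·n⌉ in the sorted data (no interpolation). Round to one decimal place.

Sorted: 21.1, 24.1, 24.5, 25.0, 26.9, 28.2, 33.3, 35.1, 39.2, 50.3.
n = 10.
Position = ⌈60/100 · 10⌉ = ⌈6⌉ = 6.
The value at rank 6 is 28.2.

28.2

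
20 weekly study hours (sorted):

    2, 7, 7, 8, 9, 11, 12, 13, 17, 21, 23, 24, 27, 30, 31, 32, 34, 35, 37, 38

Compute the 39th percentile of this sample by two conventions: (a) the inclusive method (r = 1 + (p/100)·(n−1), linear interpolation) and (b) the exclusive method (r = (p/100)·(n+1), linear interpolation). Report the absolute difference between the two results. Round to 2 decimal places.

0.88

n = 20.
(a) r = 8.41; between ranks 8 (13) and 9 (17): 14.64.
(b) r = 8.19; between ranks 8 (13) and 9 (17): 13.76.
|14.64 − 13.76| = 0.88.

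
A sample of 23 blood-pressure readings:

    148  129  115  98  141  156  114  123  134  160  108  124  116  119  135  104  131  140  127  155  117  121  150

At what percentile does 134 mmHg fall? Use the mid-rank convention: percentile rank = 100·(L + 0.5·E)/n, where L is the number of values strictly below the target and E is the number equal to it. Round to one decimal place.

Sorted: 98, 104, 108, 114, 115, 116, 117, 119, 121, 123, 124, 127, 129, 131, 134, 135, 140, 141, 148, 150, 155, 156, 160.
Count below 134: L = 14; count equal: E = 1; n = 23.
Percentile rank = 100·(14 + 0.5·1)/23 = 100·14.5/23 = 63.04.

63.0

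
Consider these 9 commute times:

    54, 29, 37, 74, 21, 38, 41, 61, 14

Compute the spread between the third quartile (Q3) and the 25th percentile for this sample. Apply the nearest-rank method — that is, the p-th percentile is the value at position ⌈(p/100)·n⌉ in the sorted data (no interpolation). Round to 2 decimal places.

25.00

Sorted: 14, 21, 29, 37, 38, 41, 54, 61, 74.
n = 9.
P25: rank ⌈25/100·9⌉ = 3 → 29.
P75: rank ⌈75/100·9⌉ = 7 → 54.
Difference: 54 − 29 = 25.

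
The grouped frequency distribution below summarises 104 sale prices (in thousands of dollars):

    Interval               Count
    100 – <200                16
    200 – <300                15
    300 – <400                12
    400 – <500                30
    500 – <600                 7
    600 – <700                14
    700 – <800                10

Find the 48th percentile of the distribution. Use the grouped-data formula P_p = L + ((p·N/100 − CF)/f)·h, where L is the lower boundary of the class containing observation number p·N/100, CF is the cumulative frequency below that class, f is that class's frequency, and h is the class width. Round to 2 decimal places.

N = 104; target position k = 48/100 · 104 = 49.92.
Cumulative frequencies: 16, 31, 43, 73, 80, 94, 104.
Observation 49.92 falls in the class 400 – <500.
L = 400, CF = 43, f = 30, h = 100.
P48 = 400 + ((49.92 − 43)/30)·100 = 400 + 23.0667 = 423.067.

423.07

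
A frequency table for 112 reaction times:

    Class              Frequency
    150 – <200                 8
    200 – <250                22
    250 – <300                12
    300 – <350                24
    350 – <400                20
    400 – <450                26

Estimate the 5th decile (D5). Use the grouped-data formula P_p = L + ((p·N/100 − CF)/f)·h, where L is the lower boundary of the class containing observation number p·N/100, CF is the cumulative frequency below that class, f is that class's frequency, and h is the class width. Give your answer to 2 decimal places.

N = 112; target position k = 50/100 · 112 = 56.
Cumulative frequencies: 8, 30, 42, 66, 86, 112.
Observation 56 falls in the class 300 – <350.
L = 300, CF = 42, f = 24, h = 50.
P50 = 300 + ((56 − 42)/24)·50 = 300 + 29.1667 = 329.167.

329.17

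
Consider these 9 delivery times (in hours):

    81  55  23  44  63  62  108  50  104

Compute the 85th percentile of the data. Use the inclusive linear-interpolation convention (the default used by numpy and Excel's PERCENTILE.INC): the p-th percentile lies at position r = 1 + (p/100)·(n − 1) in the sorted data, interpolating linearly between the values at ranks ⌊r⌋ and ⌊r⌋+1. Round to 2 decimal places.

99.40

Sorted: 23, 44, 50, 55, 62, 63, 81, 104, 108.
n = 9.
r = 1 + (85/100)·(9 − 1) = 1 + 6.8 = 7.8.
Rank 7 is 81 and rank 8 is 104.
Interpolate: 81 + 0.8·(104 − 81) = 81 + 0.8·23 = 99.4.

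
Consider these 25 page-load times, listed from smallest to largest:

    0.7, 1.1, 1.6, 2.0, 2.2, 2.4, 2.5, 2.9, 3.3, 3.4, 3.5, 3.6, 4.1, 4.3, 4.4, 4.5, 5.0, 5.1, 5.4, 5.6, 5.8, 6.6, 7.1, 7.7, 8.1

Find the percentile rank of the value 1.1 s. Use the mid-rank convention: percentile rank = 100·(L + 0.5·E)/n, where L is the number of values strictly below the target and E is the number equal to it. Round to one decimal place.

Count below 1.1: L = 1; count equal: E = 1; n = 25.
Percentile rank = 100·(1 + 0.5·1)/25 = 100·1.5/25 = 6.

6.0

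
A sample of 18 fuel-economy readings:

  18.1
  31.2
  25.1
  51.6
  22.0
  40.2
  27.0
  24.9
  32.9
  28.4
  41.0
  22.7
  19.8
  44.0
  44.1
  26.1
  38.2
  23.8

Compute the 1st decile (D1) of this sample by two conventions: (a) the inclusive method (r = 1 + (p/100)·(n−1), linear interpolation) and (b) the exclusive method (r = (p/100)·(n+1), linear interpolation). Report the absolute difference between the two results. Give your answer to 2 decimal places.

Sorted: 18.1, 19.8, 22.0, 22.7, 23.8, 24.9, 25.1, 26.1, 27.0, 28.4, 31.2, 32.9, 38.2, 40.2, 41.0, 44.0, 44.1, 51.6.
n = 18.
(a) r = 2.7; between ranks 2 (19.8) and 3 (22.0): 21.34.
(b) r = 1.9; between ranks 1 (18.1) and 2 (19.8): 19.63.
|21.34 − 19.63| = 1.71.

1.71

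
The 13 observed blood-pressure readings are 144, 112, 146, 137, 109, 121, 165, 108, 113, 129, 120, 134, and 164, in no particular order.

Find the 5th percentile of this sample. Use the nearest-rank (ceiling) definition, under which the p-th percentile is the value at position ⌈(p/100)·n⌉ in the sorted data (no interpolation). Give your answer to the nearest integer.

108

Sorted: 108, 109, 112, 113, 120, 121, 129, 134, 137, 144, 146, 164, 165.
n = 13.
Position = ⌈5/100 · 13⌉ = ⌈0.65⌉ = 1.
The value at rank 1 is 108.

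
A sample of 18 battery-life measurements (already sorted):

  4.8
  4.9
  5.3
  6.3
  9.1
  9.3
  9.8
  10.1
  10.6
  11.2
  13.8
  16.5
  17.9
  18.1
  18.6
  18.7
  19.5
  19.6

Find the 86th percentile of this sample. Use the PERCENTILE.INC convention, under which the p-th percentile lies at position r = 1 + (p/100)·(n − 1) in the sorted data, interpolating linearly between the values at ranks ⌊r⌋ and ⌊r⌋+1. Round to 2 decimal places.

18.66

n = 18.
r = 1 + (86/100)·(18 − 1) = 1 + 14.62 = 15.62.
Rank 15 is 18.6 and rank 16 is 18.7.
Interpolate: 18.6 + 0.62·(18.7 − 18.6) = 18.6 + 0.62·0.1 = 18.662.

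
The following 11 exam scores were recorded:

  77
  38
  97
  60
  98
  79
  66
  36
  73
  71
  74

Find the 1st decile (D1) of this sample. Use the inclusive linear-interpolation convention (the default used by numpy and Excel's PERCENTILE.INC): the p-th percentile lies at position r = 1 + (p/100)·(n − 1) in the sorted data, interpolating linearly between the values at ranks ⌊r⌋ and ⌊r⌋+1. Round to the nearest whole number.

38

Sorted: 36, 38, 60, 66, 71, 73, 74, 77, 79, 97, 98.
n = 11.
r = 1 + (10/100)·(11 − 1) = 1 + 1 = 2.
r is an integer, so P10 is the value at rank 2: 38.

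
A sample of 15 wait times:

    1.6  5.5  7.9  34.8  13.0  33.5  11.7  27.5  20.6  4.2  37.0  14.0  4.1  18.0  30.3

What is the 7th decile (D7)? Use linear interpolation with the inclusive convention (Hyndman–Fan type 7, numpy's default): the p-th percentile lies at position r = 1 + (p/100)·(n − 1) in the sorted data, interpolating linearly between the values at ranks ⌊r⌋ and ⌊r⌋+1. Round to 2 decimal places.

Sorted: 1.6, 4.1, 4.2, 5.5, 7.9, 11.7, 13.0, 14.0, 18.0, 20.6, 27.5, 30.3, 33.5, 34.8, 37.0.
n = 15.
r = 1 + (70/100)·(15 − 1) = 1 + 9.8 = 10.8.
Rank 10 is 20.6 and rank 11 is 27.5.
Interpolate: 20.6 + 0.8·(27.5 − 20.6) = 20.6 + 0.8·6.9 = 26.12.

26.12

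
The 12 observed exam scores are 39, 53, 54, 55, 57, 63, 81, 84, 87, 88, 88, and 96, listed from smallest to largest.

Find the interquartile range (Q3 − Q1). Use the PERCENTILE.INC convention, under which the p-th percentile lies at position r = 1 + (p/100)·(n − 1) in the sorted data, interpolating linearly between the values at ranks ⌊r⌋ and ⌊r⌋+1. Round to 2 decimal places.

n = 12.
P25: r = 3.75; ranks 3–4 are 54, 55; interpolating gives 54.75.
P75: r = 9.25; ranks 9–10 are 87, 88; interpolating gives 87.25.
Difference: 87.25 − 54.75 = 32.5.

32.50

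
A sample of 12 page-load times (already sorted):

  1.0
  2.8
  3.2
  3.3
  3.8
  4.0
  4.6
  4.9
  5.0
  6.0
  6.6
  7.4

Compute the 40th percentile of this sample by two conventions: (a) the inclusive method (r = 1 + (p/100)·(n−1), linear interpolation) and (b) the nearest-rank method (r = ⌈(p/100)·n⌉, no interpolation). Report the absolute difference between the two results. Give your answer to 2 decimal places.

0.08

n = 12.
(a) r = 5.4; between ranks 5 (3.8) and 6 (4.0): 3.88.
(b) the nearest-rank method: rank 5 → 3.8.
|3.88 − 3.8| = 0.08.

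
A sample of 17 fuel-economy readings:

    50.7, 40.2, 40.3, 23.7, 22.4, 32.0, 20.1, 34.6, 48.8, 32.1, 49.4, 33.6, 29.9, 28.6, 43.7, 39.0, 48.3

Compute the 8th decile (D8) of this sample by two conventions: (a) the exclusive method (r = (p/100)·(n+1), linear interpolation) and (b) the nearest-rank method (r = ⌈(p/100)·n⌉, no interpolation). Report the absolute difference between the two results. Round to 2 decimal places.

Sorted: 20.1, 22.4, 23.7, 28.6, 29.9, 32.0, 32.1, 33.6, 34.6, 39.0, 40.2, 40.3, 43.7, 48.3, 48.8, 49.4, 50.7.
n = 17.
(a) r = 14.4; between ranks 14 (48.3) and 15 (48.8): 48.5.
(b) the nearest-rank method: rank 14 → 48.3.
|48.5 − 48.3| = 0.2.

0.20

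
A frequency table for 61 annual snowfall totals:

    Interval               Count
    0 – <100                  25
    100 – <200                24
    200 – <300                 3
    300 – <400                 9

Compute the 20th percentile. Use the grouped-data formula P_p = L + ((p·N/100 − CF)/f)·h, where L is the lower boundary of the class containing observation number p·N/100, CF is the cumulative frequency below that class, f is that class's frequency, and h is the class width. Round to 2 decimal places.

N = 61; target position k = 20/100 · 61 = 12.2.
Cumulative frequencies: 25, 49, 52, 61.
Observation 12.2 falls in the class 0 – <100.
L = 0, CF = 0, f = 25, h = 100.
P20 = 0 + ((12.2 − 0)/25)·100 = 0 + 48.8 = 48.8.

48.80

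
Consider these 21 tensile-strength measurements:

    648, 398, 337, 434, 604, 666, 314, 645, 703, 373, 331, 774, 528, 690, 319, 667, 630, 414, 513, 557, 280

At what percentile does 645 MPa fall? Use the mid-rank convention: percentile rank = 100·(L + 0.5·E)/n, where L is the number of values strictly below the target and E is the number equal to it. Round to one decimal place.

Sorted: 280, 314, 319, 331, 337, 373, 398, 414, 434, 513, 528, 557, 604, 630, 645, 648, 666, 667, 690, 703, 774.
Count below 645: L = 14; count equal: E = 1; n = 21.
Percentile rank = 100·(14 + 0.5·1)/21 = 100·14.5/21 = 69.05.

69.0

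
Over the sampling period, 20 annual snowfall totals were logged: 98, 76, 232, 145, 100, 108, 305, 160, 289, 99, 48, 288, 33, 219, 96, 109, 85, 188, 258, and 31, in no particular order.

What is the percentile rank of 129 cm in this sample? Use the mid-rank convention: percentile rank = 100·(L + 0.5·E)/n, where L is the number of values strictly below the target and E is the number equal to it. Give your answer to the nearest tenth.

55.0

Sorted: 31, 33, 48, 76, 85, 96, 98, 99, 100, 108, 109, 145, 160, 188, 219, 232, 258, 288, 289, 305.
Count below 129: L = 11; count equal: E = 0; n = 20.
Percentile rank = 100·(11 + 0.5·0)/20 = 100·11/20 = 55.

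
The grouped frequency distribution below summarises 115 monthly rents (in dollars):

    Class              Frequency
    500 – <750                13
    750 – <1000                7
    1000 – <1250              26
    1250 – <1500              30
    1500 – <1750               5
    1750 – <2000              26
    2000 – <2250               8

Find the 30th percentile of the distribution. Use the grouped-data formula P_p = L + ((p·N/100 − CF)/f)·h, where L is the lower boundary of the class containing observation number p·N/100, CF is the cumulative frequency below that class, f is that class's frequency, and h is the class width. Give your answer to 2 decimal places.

N = 115; target position k = 30/100 · 115 = 34.5.
Cumulative frequencies: 13, 20, 46, 76, 81, 107, 115.
Observation 34.5 falls in the class 1000 – <1250.
L = 1000, CF = 20, f = 26, h = 250.
P30 = 1000 + ((34.5 − 20)/26)·250 = 1000 + 139.423 = 1139.42.

1139.42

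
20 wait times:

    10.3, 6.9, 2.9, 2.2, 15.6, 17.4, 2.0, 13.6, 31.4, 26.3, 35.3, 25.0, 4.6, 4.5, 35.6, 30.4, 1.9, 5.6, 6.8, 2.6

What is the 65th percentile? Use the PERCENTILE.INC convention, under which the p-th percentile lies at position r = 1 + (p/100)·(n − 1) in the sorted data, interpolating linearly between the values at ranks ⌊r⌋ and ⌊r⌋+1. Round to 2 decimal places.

Sorted: 1.9, 2.0, 2.2, 2.6, 2.9, 4.5, 4.6, 5.6, 6.8, 6.9, 10.3, 13.6, 15.6, 17.4, 25.0, 26.3, 30.4, 31.4, 35.3, 35.6.
n = 20.
r = 1 + (65/100)·(20 − 1) = 1 + 12.35 = 13.35.
Rank 13 is 15.6 and rank 14 is 17.4.
Interpolate: 15.6 + 0.35·(17.4 − 15.6) = 15.6 + 0.35·1.8 = 16.23.

16.23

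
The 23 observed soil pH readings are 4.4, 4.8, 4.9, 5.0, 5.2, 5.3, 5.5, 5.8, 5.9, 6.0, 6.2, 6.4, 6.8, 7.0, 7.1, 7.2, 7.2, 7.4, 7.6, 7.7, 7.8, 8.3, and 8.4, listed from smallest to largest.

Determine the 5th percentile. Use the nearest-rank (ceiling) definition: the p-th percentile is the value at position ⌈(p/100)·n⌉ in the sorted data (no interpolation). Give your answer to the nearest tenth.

4.8

n = 23.
Position = ⌈5/100 · 23⌉ = ⌈1.15⌉ = 2.
The value at rank 2 is 4.8.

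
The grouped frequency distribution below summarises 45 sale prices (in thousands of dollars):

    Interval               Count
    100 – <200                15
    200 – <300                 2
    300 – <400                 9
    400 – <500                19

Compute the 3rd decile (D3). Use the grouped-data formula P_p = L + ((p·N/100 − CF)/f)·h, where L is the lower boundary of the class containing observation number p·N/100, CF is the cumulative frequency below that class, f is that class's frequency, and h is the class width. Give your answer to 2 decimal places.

190.00

N = 45; target position k = 30/100 · 45 = 13.5.
Cumulative frequencies: 15, 17, 26, 45.
Observation 13.5 falls in the class 100 – <200.
L = 100, CF = 0, f = 15, h = 100.
P30 = 100 + ((13.5 − 0)/15)·100 = 100 + 90 = 190.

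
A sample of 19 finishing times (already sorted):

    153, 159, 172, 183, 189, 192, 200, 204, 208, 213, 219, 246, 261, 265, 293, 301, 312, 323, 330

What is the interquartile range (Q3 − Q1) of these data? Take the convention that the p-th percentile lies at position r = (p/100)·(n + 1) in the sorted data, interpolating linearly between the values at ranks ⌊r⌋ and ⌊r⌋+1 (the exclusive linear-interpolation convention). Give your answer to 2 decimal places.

n = 19.
P25: r = 5 (integer) → 189.
P75: r = 15 (integer) → 293.
Difference: 293 − 189 = 104.

104.00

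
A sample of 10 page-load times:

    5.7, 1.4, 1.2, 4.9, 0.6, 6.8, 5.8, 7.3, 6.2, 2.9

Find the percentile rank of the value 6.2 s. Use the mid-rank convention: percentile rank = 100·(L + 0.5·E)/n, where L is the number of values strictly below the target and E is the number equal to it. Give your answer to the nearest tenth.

Sorted: 0.6, 1.2, 1.4, 2.9, 4.9, 5.7, 5.8, 6.2, 6.8, 7.3.
Count below 6.2: L = 7; count equal: E = 1; n = 10.
Percentile rank = 100·(7 + 0.5·1)/10 = 100·7.5/10 = 75.

75.0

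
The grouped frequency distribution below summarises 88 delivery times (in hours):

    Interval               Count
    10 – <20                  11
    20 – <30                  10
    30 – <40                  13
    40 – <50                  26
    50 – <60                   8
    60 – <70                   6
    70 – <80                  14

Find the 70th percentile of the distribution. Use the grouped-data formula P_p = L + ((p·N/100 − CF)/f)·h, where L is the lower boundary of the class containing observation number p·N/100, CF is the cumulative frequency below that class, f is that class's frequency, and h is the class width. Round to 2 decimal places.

52.00

N = 88; target position k = 70/100 · 88 = 61.6.
Cumulative frequencies: 11, 21, 34, 60, 68, 74, 88.
Observation 61.6 falls in the class 50 – <60.
L = 50, CF = 60, f = 8, h = 10.
P70 = 50 + ((61.6 − 60)/8)·10 = 50 + 2 = 52.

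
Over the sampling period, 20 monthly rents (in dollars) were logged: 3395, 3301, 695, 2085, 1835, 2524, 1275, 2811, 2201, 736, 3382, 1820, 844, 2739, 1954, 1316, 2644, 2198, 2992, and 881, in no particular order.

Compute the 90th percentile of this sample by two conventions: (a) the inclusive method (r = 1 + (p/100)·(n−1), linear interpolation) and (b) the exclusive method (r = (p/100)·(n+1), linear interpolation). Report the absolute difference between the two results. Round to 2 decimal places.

Sorted: 695, 736, 844, 881, 1275, 1316, 1820, 1835, 1954, 2085, 2198, 2201, 2524, 2644, 2739, 2811, 2992, 3301, 3382, 3395.
n = 20.
(a) r = 18.1; between ranks 18 (3301) and 19 (3382): 3309.1.
(b) r = 18.9; between ranks 18 (3301) and 19 (3382): 3373.9.
|3309.1 − 3373.9| = 64.8.

64.80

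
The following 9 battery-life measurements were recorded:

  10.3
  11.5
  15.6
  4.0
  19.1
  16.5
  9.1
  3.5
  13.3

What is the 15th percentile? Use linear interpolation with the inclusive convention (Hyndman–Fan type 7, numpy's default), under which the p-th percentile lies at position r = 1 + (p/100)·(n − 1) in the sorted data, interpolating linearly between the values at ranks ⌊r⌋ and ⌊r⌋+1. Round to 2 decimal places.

Sorted: 3.5, 4.0, 9.1, 10.3, 11.5, 13.3, 15.6, 16.5, 19.1.
n = 9.
r = 1 + (15/100)·(9 − 1) = 1 + 1.2 = 2.2.
Rank 2 is 4.0 and rank 3 is 9.1.
Interpolate: 4.0 + 0.2·(9.1 − 4.0) = 4.0 + 0.2·5.1 = 5.02.

5.02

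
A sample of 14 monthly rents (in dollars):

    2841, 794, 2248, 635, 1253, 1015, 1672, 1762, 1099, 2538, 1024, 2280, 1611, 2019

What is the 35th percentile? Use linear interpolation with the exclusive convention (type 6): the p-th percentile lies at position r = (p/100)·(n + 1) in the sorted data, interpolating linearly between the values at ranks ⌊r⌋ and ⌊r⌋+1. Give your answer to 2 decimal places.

1137.50

Sorted: 635, 794, 1015, 1024, 1099, 1253, 1611, 1672, 1762, 2019, 2248, 2280, 2538, 2841.
n = 14.
r = (35/100)·(14 + 1) = 5.25.
Rank 5 is 1099 and rank 6 is 1253.
Interpolate: 1099 + 0.25·(1253 − 1099) = 1099 + 0.25·154 = 1137.5.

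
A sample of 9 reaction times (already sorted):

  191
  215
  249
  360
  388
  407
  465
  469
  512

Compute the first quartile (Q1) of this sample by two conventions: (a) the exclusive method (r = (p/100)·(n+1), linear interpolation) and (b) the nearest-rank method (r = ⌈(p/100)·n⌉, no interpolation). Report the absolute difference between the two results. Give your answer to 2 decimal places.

n = 9.
(a) r = 2.5; between ranks 2 (215) and 3 (249): 232.
(b) the nearest-rank method: rank 3 → 249.
|232 − 249| = 17.

17.00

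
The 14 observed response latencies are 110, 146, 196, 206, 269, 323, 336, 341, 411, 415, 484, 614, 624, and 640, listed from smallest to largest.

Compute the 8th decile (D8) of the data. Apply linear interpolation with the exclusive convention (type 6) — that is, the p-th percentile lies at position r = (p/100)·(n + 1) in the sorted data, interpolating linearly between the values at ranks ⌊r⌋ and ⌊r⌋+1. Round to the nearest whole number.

614

n = 14.
r = (80/100)·(14 + 1) = 12.
r is an integer, so P80 is the value at rank 12: 614.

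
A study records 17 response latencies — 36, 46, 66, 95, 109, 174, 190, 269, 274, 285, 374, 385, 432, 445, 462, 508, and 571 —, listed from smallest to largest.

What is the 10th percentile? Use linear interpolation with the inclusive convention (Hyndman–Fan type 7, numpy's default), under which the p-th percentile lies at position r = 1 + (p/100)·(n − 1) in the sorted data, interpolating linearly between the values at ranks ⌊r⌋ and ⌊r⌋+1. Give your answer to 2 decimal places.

58.00

n = 17.
r = 1 + (10/100)·(17 − 1) = 1 + 1.6 = 2.6.
Rank 2 is 46 and rank 3 is 66.
Interpolate: 46 + 0.6·(66 − 46) = 46 + 0.6·20 = 58.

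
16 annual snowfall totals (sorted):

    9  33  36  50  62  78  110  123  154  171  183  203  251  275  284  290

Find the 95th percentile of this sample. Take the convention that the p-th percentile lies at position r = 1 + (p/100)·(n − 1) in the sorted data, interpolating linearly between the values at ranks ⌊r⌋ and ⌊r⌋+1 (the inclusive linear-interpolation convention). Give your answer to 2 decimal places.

n = 16.
r = 1 + (95/100)·(16 − 1) = 1 + 14.25 = 15.25.
Rank 15 is 284 and rank 16 is 290.
Interpolate: 284 + 0.25·(290 − 284) = 284 + 0.25·6 = 285.5.

285.50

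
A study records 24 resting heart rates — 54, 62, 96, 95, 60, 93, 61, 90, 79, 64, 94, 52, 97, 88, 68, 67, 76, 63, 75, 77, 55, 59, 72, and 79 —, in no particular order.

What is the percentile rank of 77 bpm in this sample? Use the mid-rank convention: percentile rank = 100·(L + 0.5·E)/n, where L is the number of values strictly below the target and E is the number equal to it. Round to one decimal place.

60.4

Sorted: 52, 54, 55, 59, 60, 61, 62, 63, 64, 67, 68, 72, 75, 76, 77, 79, 79, 88, 90, 93, 94, 95, 96, 97.
Count below 77: L = 14; count equal: E = 1; n = 24.
Percentile rank = 100·(14 + 0.5·1)/24 = 100·14.5/24 = 60.42.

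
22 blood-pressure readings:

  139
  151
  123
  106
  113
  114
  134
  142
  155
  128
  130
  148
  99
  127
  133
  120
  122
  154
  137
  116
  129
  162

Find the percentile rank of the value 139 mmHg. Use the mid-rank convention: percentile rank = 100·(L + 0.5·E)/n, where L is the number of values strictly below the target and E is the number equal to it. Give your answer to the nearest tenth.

70.5

Sorted: 99, 106, 113, 114, 116, 120, 122, 123, 127, 128, 129, 130, 133, 134, 137, 139, 142, 148, 151, 154, 155, 162.
Count below 139: L = 15; count equal: E = 1; n = 22.
Percentile rank = 100·(15 + 0.5·1)/22 = 100·15.5/22 = 70.45.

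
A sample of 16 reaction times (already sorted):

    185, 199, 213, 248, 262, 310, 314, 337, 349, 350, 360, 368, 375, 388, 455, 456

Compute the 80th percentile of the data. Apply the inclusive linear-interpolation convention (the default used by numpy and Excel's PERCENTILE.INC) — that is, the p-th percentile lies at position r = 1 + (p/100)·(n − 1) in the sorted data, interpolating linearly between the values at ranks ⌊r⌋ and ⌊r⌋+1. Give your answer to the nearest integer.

n = 16.
r = 1 + (80/100)·(16 − 1) = 1 + 12 = 13.
r is an integer, so P80 is the value at rank 13: 375.

375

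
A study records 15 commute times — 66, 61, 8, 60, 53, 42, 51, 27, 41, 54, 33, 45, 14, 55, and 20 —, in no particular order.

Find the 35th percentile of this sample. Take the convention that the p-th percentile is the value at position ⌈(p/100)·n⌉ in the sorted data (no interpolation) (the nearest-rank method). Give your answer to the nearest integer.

Sorted: 8, 14, 20, 27, 33, 41, 42, 45, 51, 53, 54, 55, 60, 61, 66.
n = 15.
Position = ⌈35/100 · 15⌉ = ⌈5.25⌉ = 6.
The value at rank 6 is 41.

41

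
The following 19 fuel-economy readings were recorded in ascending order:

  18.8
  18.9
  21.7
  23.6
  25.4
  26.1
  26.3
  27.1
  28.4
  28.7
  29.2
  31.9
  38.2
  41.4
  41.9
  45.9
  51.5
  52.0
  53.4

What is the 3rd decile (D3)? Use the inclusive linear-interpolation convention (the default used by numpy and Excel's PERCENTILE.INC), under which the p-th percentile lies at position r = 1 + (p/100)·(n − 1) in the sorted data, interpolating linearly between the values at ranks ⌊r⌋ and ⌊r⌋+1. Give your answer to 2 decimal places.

26.18

n = 19.
r = 1 + (30/100)·(19 − 1) = 1 + 5.4 = 6.4.
Rank 6 is 26.1 and rank 7 is 26.3.
Interpolate: 26.1 + 0.4·(26.3 − 26.1) = 26.1 + 0.4·0.2 = 26.18.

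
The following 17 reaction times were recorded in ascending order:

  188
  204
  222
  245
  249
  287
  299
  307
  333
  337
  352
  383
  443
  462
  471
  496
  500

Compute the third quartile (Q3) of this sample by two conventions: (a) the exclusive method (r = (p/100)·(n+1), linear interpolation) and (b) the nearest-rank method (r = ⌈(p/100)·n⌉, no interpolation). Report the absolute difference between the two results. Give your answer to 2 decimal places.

9.50

n = 17.
(a) r = 13.5; between ranks 13 (443) and 14 (462): 452.5.
(b) the nearest-rank method: rank 13 → 443.
|452.5 − 443| = 9.5.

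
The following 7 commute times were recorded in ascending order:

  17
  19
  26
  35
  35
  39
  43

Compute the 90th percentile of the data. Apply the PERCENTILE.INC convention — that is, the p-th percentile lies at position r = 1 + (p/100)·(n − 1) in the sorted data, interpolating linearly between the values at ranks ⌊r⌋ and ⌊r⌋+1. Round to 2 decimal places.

n = 7.
r = 1 + (90/100)·(7 − 1) = 1 + 5.4 = 6.4.
Rank 6 is 39 and rank 7 is 43.
Interpolate: 39 + 0.4·(43 − 39) = 39 + 0.4·4 = 40.6.

40.60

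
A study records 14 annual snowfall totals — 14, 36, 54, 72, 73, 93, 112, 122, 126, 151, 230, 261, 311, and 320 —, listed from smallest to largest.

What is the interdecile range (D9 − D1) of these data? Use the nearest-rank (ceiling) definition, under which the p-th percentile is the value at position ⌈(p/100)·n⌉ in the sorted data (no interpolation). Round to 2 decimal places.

n = 14.
P10: rank ⌈10/100·14⌉ = 2 → 36.
P90: rank ⌈90/100·14⌉ = 13 → 311.
Difference: 311 − 36 = 275.

275.00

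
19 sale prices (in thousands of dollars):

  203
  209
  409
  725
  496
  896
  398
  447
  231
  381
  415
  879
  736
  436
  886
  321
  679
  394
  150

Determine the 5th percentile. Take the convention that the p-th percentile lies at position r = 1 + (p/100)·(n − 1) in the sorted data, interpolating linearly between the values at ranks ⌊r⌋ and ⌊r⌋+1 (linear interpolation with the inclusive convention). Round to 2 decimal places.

197.70

Sorted: 150, 203, 209, 231, 321, 381, 394, 398, 409, 415, 436, 447, 496, 679, 725, 736, 879, 886, 896.
n = 19.
r = 1 + (5/100)·(19 − 1) = 1 + 0.9 = 1.9.
Rank 1 is 150 and rank 2 is 203.
Interpolate: 150 + 0.9·(203 − 150) = 150 + 0.9·53 = 197.7.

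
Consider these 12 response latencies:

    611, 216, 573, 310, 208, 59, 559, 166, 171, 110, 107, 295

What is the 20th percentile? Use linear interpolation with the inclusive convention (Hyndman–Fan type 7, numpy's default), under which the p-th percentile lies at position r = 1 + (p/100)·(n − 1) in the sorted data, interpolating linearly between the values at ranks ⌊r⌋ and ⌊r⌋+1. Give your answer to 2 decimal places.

Sorted: 59, 107, 110, 166, 171, 208, 216, 295, 310, 559, 573, 611.
n = 12.
r = 1 + (20/100)·(12 − 1) = 1 + 2.2 = 3.2.
Rank 3 is 110 and rank 4 is 166.
Interpolate: 110 + 0.2·(166 − 110) = 110 + 0.2·56 = 121.2.

121.20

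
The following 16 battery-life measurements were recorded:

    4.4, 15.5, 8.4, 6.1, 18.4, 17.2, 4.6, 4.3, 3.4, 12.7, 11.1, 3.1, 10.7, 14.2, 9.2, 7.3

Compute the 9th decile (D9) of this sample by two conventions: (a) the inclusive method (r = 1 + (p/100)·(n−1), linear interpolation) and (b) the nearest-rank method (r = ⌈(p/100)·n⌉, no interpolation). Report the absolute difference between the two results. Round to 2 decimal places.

0.85

Sorted: 3.1, 3.4, 4.3, 4.4, 4.6, 6.1, 7.3, 8.4, 9.2, 10.7, 11.1, 12.7, 14.2, 15.5, 17.2, 18.4.
n = 16.
(a) r = 14.5; between ranks 14 (15.5) and 15 (17.2): 16.35.
(b) the nearest-rank method: rank 15 → 17.2.
|16.35 − 17.2| = 0.85.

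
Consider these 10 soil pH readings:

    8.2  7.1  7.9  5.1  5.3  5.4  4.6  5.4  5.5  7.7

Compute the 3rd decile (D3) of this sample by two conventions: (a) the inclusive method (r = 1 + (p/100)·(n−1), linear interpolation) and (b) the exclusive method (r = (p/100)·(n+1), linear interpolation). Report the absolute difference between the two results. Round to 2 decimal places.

Sorted: 4.6, 5.1, 5.3, 5.4, 5.4, 5.5, 7.1, 7.7, 7.9, 8.2.
n = 10.
(a) r = 3.7; between ranks 3 (5.3) and 4 (5.4): 5.37.
(b) r = 3.3; between ranks 3 (5.3) and 4 (5.4): 5.33.
|5.37 − 5.33| = 0.04.

0.04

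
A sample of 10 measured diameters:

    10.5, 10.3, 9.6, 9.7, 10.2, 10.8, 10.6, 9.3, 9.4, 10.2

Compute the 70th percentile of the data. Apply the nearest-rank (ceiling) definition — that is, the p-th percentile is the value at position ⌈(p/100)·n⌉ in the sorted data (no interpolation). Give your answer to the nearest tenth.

Sorted: 9.3, 9.4, 9.6, 9.7, 10.2, 10.2, 10.3, 10.5, 10.6, 10.8.
n = 10.
Position = ⌈70/100 · 10⌉ = ⌈7⌉ = 7.
The value at rank 7 is 10.3.

10.3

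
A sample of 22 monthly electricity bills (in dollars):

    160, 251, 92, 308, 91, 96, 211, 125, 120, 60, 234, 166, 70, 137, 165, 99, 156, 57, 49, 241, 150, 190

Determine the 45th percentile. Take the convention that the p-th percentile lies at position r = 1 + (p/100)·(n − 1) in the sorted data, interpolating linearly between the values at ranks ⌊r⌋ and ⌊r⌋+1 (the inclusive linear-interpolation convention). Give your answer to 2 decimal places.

Sorted: 49, 57, 60, 70, 91, 92, 96, 99, 120, 125, 137, 150, 156, 160, 165, 166, 190, 211, 234, 241, 251, 308.
n = 22.
r = 1 + (45/100)·(22 − 1) = 1 + 9.45 = 10.45.
Rank 10 is 125 and rank 11 is 137.
Interpolate: 125 + 0.45·(137 − 125) = 125 + 0.45·12 = 130.4.

130.40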